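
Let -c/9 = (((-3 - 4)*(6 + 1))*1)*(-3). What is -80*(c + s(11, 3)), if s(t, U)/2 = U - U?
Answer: 105840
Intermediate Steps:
s(t, U) = 0 (s(t, U) = 2*(U - U) = 2*0 = 0)
c = -1323 (c = -9*((-3 - 4)*(6 + 1))*1*(-3) = -9*-7*7*1*(-3) = -9*(-49*1)*(-3) = -(-441)*(-3) = -9*147 = -1323)
-80*(c + s(11, 3)) = -80*(-1323 + 0) = -80*(-1323) = 105840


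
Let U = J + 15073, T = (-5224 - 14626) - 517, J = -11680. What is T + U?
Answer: -16974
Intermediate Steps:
T = -20367 (T = -19850 - 517 = -20367)
U = 3393 (U = -11680 + 15073 = 3393)
T + U = -20367 + 3393 = -16974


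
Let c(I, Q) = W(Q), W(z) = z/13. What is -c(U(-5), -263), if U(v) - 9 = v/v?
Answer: 263/13 ≈ 20.231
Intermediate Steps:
W(z) = z/13 (W(z) = z*(1/13) = z/13)
U(v) = 10 (U(v) = 9 + v/v = 9 + 1 = 10)
c(I, Q) = Q/13
-c(U(-5), -263) = -(-263)/13 = -1*(-263/13) = 263/13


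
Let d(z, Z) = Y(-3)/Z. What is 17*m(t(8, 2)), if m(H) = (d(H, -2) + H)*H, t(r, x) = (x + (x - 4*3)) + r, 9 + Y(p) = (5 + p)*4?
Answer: 0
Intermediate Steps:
Y(p) = 11 + 4*p (Y(p) = -9 + (5 + p)*4 = -9 + (20 + 4*p) = 11 + 4*p)
d(z, Z) = -1/Z (d(z, Z) = (11 + 4*(-3))/Z = (11 - 12)/Z = -1/Z)
t(r, x) = -12 + r + 2*x (t(r, x) = (x + (x - 12)) + r = (x + (-12 + x)) + r = (-12 + 2*x) + r = -12 + r + 2*x)
m(H) = H*(1/2 + H) (m(H) = (-1/(-2) + H)*H = (-1*(-1/2) + H)*H = (1/2 + H)*H = H*(1/2 + H))
17*m(t(8, 2)) = 17*((-12 + 8 + 2*2)*(1/2 + (-12 + 8 + 2*2))) = 17*((-12 + 8 + 4)*(1/2 + (-12 + 8 + 4))) = 17*(0*(1/2 + 0)) = 17*(0*(1/2)) = 17*0 = 0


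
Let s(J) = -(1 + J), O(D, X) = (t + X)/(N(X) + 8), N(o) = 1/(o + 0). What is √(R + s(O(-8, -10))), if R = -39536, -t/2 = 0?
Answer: I*√246742517/79 ≈ 198.84*I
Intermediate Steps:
t = 0 (t = -2*0 = 0)
N(o) = 1/o
O(D, X) = X/(8 + 1/X) (O(D, X) = (0 + X)/(1/X + 8) = X/(8 + 1/X))
s(J) = -1 - J
√(R + s(O(-8, -10))) = √(-39536 + (-1 - (-10)²/(1 + 8*(-10)))) = √(-39536 + (-1 - 100/(1 - 80))) = √(-39536 + (-1 - 100/(-79))) = √(-39536 + (-1 - 100*(-1)/79)) = √(-39536 + (-1 - 1*(-100/79))) = √(-39536 + (-1 + 100/79)) = √(-39536 + 21/79) = √(-3123323/79) = I*√246742517/79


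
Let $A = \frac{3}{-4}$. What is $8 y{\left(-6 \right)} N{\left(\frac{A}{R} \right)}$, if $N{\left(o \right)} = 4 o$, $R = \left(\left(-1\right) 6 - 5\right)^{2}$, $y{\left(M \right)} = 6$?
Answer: $- \frac{144}{121} \approx -1.1901$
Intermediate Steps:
$A = - \frac{3}{4}$ ($A = 3 \left(- \frac{1}{4}\right) = - \frac{3}{4} \approx -0.75$)
$R = 121$ ($R = \left(-6 - 5\right)^{2} = \left(-11\right)^{2} = 121$)
$8 y{\left(-6 \right)} N{\left(\frac{A}{R} \right)} = 8 \cdot 6 \cdot 4 \left(- \frac{3}{4 \cdot 121}\right) = 48 \cdot 4 \left(\left(- \frac{3}{4}\right) \frac{1}{121}\right) = 48 \cdot 4 \left(- \frac{3}{484}\right) = 48 \left(- \frac{3}{121}\right) = - \frac{144}{121}$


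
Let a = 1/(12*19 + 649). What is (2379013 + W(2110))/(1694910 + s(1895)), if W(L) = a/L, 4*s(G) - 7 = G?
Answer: 4402292186111/3137260006185 ≈ 1.4032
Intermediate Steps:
s(G) = 7/4 + G/4
a = 1/877 (a = 1/(228 + 649) = 1/877 ≈ 0.0011403)
W(L) = 1/(877*L)
(2379013 + W(2110))/(1694910 + s(1895)) = (2379013 + (1/877)/2110)/(1694910 + (7/4 + (1/4)*1895)) = (2379013 + (1/877)*(1/2110))/(1694910 + (7/4 + 1895/4)) = (2379013 + 1/1850470)/(1694910 + 951/2) = 4402292186111/(1850470*(3390771/2)) = (4402292186111/1850470)*(2/3390771) = 4402292186111/3137260006185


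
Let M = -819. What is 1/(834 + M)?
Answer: 1/15 ≈ 0.066667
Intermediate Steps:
1/(834 + M) = 1/(834 - 819) = 1/15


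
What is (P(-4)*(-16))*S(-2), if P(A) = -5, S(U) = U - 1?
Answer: -240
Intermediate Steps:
S(U) = -1 + U
(P(-4)*(-16))*S(-2) = (-5*(-16))*(-1 - 2) = 80*(-3) = -240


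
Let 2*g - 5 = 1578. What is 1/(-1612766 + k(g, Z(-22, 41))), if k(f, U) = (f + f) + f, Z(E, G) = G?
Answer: -2/3220783 ≈ -6.2097e-7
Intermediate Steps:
g = 1583/2 (g = 5/2 + (½)*1578 = 5/2 + 789 = 1583/2 ≈ 791.50)
k(f, U) = 3*f (k(f, U) = 2*f + f = 3*f)
1/(-1612766 + k(g, Z(-22, 41))) = 1/(-1612766 + 3*(1583/2)) = 1/(-1612766 + 4749/2) = 1/(-3220783/2) = -2/3220783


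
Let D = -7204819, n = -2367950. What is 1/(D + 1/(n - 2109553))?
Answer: -4477503/32259598686958 ≈ -1.3880e-7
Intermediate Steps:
1/(D + 1/(n - 2109553)) = 1/(-7204819 + 1/(-2367950 - 2109553)) = 1/(-7204819 + 1/(-4477503)) = 1/(-7204819 - 1/4477503) = 1/(-32259598686958/4477503) = -4477503/32259598686958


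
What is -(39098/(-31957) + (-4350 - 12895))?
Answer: 551137563/31957 ≈ 17246.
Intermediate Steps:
-(39098/(-31957) + (-4350 - 12895)) = -(39098*(-1/31957) - 17245) = -(-39098/31957 - 17245) = -1*(-551137563/31957) = 551137563/31957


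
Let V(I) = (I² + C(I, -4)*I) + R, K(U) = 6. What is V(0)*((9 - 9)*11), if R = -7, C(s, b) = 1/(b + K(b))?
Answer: 0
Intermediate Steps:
C(s, b) = 1/(6 + b) (C(s, b) = 1/(b + 6) = 1/(6 + b))
V(I) = -7 + I² + I/2 (V(I) = (I² + I/(6 - 4)) - 7 = (I² + I/2) - 7 = -7 + I² + I/2)
V(0)*((9 - 9)*11) = (-7 + 0² + (½)*0)*((9 - 9)*11) = (-7 + 0 + 0)*(0*11) = -7*0 = 0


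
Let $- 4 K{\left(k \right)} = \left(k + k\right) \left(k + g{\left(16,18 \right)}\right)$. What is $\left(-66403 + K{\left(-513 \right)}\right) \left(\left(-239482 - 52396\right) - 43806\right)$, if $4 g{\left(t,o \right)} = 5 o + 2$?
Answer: $64480868192$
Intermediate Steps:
$g{\left(t,o \right)} = \frac{1}{2} + \frac{5 o}{4}$ ($g{\left(t,o \right)} = \frac{5 o + 2}{4} = \frac{2 + 5 o}{4} = \frac{1}{2} + \frac{5 o}{4}$)
$K{\left(k \right)} = - \frac{k \left(23 + k\right)}{2}$ ($K{\left(k \right)} = - \frac{\left(k + k\right) \left(k + \left(\frac{1}{2} + \frac{5}{4} \cdot 18\right)\right)}{4} = - \frac{2 k \left(k + \left(\frac{1}{2} + \frac{45}{2}\right)\right)}{4} = - \frac{2 k \left(k + 23\right)}{4} = - \frac{2 k \left(23 + k\right)}{4} = - \frac{k \left(23 + k\right)}{2}$)
$\left(-66403 + K{\left(-513 \right)}\right) \left(\left(-239482 - 52396\right) - 43806\right) = \left(-66403 - - \frac{513 \left(23 - 513\right)}{2}\right) \left(\left(-239482 - 52396\right) - 43806\right) = \left(-66403 - \left(- \frac{513}{2}\right) \left(-490\right)\right) \left(-291878 - 43806\right) = \left(-66403 - 125685\right) \left(-335684\right) = \left(-192088\right) \left(-335684\right) = 64480868192$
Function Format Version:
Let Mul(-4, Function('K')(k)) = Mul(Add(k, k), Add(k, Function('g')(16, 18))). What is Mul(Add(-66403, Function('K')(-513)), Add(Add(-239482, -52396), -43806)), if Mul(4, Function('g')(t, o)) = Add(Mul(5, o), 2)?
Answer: 64480868192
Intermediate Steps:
Function('g')(t, o) = Add(Rational(1, 2), Mul(Rational(5, 4), o)) (Function('g')(t, o) = Mul(Rational(1, 4), Add(Mul(5, o), 2)) = Mul(Rational(1, 4), Add(2, Mul(5, o))) = Add(Rational(1, 2), Mul(Rational(5, 4), o)))
Function('K')(k) = Mul(Rational(-1, 2), k, Add(23, k)) (Function('K')(k) = Mul(Rational(-1, 4), Mul(Add(k, k), Add(k, Add(Rational(1, 2), Mul(Rational(5, 4), 18))))) = Mul(Rational(-1, 4), Mul(Mul(2, k), Add(k, Add(Rational(1, 2), Rational(45, 2))))) = Mul(Rational(-1, 4), Mul(Mul(2, k), Add(k, 23))) = Mul(Rational(-1, 4), Mul(Mul(2, k), Add(23, k))) = Mul(Rational(-1, 4), Mul(2, k, Add(23, k))) = Mul(Rational(-1, 2), k, Add(23, k)))
Mul(Add(-66403, Function('K')(-513)), Add(Add(-239482, -52396), -43806)) = Mul(Add(-66403, Mul(Rational(-1, 2), -513, Add(23, -513))), Add(Add(-239482, -52396), -43806)) = Mul(Add(-66403, Mul(Rational(-1, 2), -513, -490)), Add(-291878, -43806)) = Mul(Add(-66403, -125685), -335684) = Mul(-192088, -335684) = 64480868192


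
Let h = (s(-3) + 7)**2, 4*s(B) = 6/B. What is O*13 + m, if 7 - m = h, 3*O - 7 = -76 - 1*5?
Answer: -4271/12 ≈ -355.92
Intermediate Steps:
s(B) = 3/(2*B) (s(B) = (6/B)/4 = 3/(2*B))
O = -74/3 (O = 7/3 + (-76 - 1*5)/3 = 7/3 + (-76 - 5)/3 = 7/3 + (1/3)*(-81) = 7/3 - 27 = -74/3 ≈ -24.667)
h = 169/4 (h = ((3/2)/(-3) + 7)**2 = ((3/2)*(-1/3) + 7)**2 = (-1/2 + 7)**2 = (13/2)**2 = 169/4 ≈ 42.250)
m = -141/4 (m = 7 - 1*169/4 = 7 - 169/4 = -141/4 ≈ -35.250)
O*13 + m = -74/3*13 - 141/4 = -962/3 - 141/4 = -4271/12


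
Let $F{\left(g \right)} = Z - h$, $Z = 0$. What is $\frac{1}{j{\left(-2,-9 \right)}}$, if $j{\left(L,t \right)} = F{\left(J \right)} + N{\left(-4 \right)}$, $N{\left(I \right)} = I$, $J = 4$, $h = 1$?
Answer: $- \frac{1}{5} \approx -0.2$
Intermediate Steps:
$F{\left(g \right)} = -1$ ($F{\left(g \right)} = 0 - 1 = -1$)
$j{\left(L,t \right)} = -5$ ($j{\left(L,t \right)} = -1 - 4 = -5$)
$\frac{1}{j{\left(-2,-9 \right)}} = \frac{1}{-5} = - \frac{1}{5}$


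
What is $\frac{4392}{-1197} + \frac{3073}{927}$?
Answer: $- \frac{43667}{123291} \approx -0.35418$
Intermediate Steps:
$\frac{4392}{-1197} + \frac{3073}{927} = 4392 \left(- \frac{1}{1197}\right) + 3073 \cdot \frac{1}{927} = - \frac{488}{133} + \frac{3073}{927} = - \frac{43667}{123291}$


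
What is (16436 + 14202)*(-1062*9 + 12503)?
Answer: 90228910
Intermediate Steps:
(16436 + 14202)*(-1062*9 + 12503) = 30638*(-9558 + 12503) = 30638*2945 = 90228910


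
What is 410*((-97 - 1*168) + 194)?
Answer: -29110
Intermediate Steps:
410*((-97 - 1*168) + 194) = 410*((-97 - 168) + 194) = 410*(-265 + 194) = 410*(-71) = -29110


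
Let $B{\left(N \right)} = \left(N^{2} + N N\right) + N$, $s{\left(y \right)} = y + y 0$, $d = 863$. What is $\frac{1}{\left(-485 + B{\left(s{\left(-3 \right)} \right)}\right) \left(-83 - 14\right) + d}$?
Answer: $\frac{1}{46453} \approx 2.1527 \cdot 10^{-5}$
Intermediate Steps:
$s{\left(y \right)} = y$ ($s{\left(y \right)} = y + 0 = y$)
$B{\left(N \right)} = N + 2 N^{2}$ ($B{\left(N \right)} = \left(N^{2} + N^{2}\right) + N = 2 N^{2} + N = N + 2 N^{2}$)
$\frac{1}{\left(-485 + B{\left(s{\left(-3 \right)} \right)}\right) \left(-83 - 14\right) + d} = \frac{1}{\left(-485 - 3 \left(1 + 2 \left(-3\right)\right)\right) \left(-83 - 14\right) + 863} = \frac{1}{\left(-485 - 3 \left(1 - 6\right)\right) \left(-97\right) + 863} = \frac{1}{\left(-485 - -15\right) \left(-97\right) + 863} = \frac{1}{\left(-485 + 15\right) \left(-97\right) + 863} = \frac{1}{\left(-470\right) \left(-97\right) + 863} = \frac{1}{45590 + 863} = \frac{1}{46453}$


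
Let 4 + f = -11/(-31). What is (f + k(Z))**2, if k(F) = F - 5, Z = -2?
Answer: 108900/961 ≈ 113.32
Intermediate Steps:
f = -113/31 (f = -4 - 11/(-31) = -4 - 11*(-1/31) = -4 + 11/31 = -113/31 ≈ -3.6452)
k(F) = -5 + F
(f + k(Z))**2 = (-113/31 + (-5 - 2))**2 = (-113/31 - 7)**2 = (-330/31)**2 = 108900/961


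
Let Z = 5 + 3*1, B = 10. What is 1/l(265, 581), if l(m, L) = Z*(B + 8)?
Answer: 1/144 ≈ 0.0069444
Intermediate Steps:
Z = 8 (Z = 5 + 3 = 8)
l(m, L) = 144 (l(m, L) = 8*(10 + 8) = 8*18 = 144)
1/l(265, 581) = 1/144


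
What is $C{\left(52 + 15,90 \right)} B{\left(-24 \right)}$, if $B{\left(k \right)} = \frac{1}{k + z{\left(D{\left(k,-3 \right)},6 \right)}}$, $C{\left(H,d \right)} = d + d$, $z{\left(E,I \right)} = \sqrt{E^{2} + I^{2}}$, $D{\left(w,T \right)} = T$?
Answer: $- \frac{480}{59} - \frac{60 \sqrt{5}}{59} \approx -10.41$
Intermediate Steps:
$C{\left(H,d \right)} = 2 d$
$B{\left(k \right)} = \frac{1}{k + 3 \sqrt{5}}$ ($B{\left(k \right)} = \frac{1}{k + \sqrt{\left(-3\right)^{2} + 6^{2}}} = \frac{1}{k + \sqrt{9 + 36}} = \frac{1}{k + \sqrt{45}} = \frac{1}{k + 3 \sqrt{5}}$)
$C{\left(52 + 15,90 \right)} B{\left(-24 \right)} = \frac{2 \cdot 90}{-24 + 3 \sqrt{5}} = \frac{180}{-24 + 3 \sqrt{5}}$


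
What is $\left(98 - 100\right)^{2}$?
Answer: $4$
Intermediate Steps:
$\left(98 - 100\right)^{2} = \left(-2\right)^{2} = 4$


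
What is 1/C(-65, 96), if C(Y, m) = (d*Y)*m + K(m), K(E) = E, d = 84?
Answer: -1/524064 ≈ -1.9082e-6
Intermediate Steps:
C(Y, m) = m + 84*Y*m (C(Y, m) = (84*Y)*m + m = 84*Y*m + m = m + 84*Y*m)
1/C(-65, 96) = 1/(96*(1 + 84*(-65))) = 1/(96*(1 - 5460)) = 1/(96*(-5459)) = 1/(-524064) = -1/524064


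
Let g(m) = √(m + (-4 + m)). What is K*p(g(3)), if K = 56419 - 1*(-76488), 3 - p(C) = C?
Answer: 398721 - 132907*√2 ≈ 2.1076e+5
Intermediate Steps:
g(m) = √(-4 + 2*m)
p(C) = 3 - C
K = 132907 (K = 56419 + 76488 = 132907)
K*p(g(3)) = 132907*(3 - √(-4 + 2*3)) = 132907*(3 - √(-4 + 6)) = 132907*(3 - √2) = 398721 - 132907*√2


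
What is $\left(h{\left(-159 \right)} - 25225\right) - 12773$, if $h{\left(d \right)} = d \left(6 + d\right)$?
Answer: $-13671$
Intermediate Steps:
$\left(h{\left(-159 \right)} - 25225\right) - 12773 = \left(- 159 \left(6 - 159\right) - 25225\right) - 12773 = \left(\left(-159\right) \left(-153\right) - 25225\right) - 12773 = \left(24327 - 25225\right) - 12773 = -898 - 12773 = -13671$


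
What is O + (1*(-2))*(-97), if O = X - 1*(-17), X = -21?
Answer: 190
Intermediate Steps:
O = -4 (O = -21 - 1*(-17) = -21 + 17 = -4)
O + (1*(-2))*(-97) = -4 + (1*(-2))*(-97) = -4 - 2*(-97) = -4 + 194 = 190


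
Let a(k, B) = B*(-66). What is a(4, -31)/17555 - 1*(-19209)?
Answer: 337216041/17555 ≈ 19209.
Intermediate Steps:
a(k, B) = -66*B
a(4, -31)/17555 - 1*(-19209) = -66*(-31)/17555 - 1*(-19209) = 2046*(1/17555) + 19209 = 2046/17555 + 19209 = 337216041/17555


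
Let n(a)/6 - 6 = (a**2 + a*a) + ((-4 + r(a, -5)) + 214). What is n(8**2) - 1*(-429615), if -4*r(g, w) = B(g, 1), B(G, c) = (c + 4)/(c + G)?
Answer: 12481635/26 ≈ 4.8006e+5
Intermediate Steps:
B(G, c) = (4 + c)/(G + c)
r(g, w) = -5/(4*(1 + g)) (r(g, w) = -(4 + 1)/(4*(g + 1)) = -5/(4*(1 + g)))
n(a) = 1296 - 30/(4 + 4*a) + 12*a**2 (n(a) = 36 + 6*((a**2 + a*a) + ((-4 - 5/(4 + 4*a)) + 214)) = 36 + 6*((a**2 + a**2) + (210 - 5/(4 + 4*a))) = 36 + 6*(2*a**2 + (210 - 5/(4 + 4*a))) = 36 + 6*(210 - 5/(4 + 4*a) + 2*a**2) = 36 + (1260 - 30/(4 + 4*a) + 12*a**2) = 1296 - 30/(4 + 4*a) + 12*a**2)
n(8**2) - 1*(-429615) = 3*(-5 + 8*(1 + 8**2)*(108 + (8**2)**2))/(2*(1 + 8**2)) - 1*(-429615) = 3*(-5 + 8*(1 + 64)*(108 + 64**2))/(2*(1 + 64)) + 429615 = (3/2)*(-5 + 8*65*(108 + 4096))/65 + 429615 = (3/2)*(1/65)*(-5 + 8*65*4204) + 429615 = (3/2)*(1/65)*(-5 + 2186080) + 429615 = (3/2)*(1/65)*2186075 + 429615 = 1311645/26 + 429615 = 12481635/26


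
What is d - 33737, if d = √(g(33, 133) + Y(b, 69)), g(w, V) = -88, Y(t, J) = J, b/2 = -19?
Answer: -33737 + I*√19 ≈ -33737.0 + 4.3589*I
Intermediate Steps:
b = -38 (b = 2*(-19) = -38)
d = I*√19 (d = √(-88 + 69) = √(-19) = I*√19 ≈ 4.3589*I)
d - 33737 = I*√19 - 33737 = -33737 + I*√19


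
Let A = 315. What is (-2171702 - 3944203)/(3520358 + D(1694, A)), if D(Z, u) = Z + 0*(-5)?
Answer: -6115905/3522052 ≈ -1.7365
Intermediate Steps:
D(Z, u) = Z (D(Z, u) = Z + 0 = Z)
(-2171702 - 3944203)/(3520358 + D(1694, A)) = (-2171702 - 3944203)/(3520358 + 1694) = -6115905/3522052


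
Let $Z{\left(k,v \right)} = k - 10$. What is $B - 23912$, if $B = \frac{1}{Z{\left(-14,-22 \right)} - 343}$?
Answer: $- \frac{8775705}{367} \approx -23912.0$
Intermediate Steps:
$Z{\left(k,v \right)} = -10 + k$
$B = - \frac{1}{367}$ ($B = \frac{1}{\left(-10 - 14\right) - 343} = \frac{1}{-24 - 343} = \frac{1}{-367} = - \frac{1}{367} \approx -0.0027248$)
$B - 23912 = - \frac{1}{367} - 23912 = - \frac{8775705}{367}$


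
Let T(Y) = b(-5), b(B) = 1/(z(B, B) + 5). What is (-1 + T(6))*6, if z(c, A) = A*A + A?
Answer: -144/25 ≈ -5.7600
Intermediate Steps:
z(c, A) = A + A² (z(c, A) = A² + A = A + A²)
b(B) = 1/(5 + B*(1 + B)) (b(B) = 1/(B*(1 + B) + 5) = 1/(5 + B*(1 + B)))
T(Y) = 1/25 (T(Y) = 1/(5 - 5*(1 - 5)) = 1/(5 - 5*(-4)) = 1/(5 + 20) = 1/25)
(-1 + T(6))*6 = (-1 + 1/25)*6 = -24/25*6 = -144/25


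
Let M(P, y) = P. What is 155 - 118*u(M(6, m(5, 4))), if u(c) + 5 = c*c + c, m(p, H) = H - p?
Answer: -4211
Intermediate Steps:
u(c) = -5 + c + c² (u(c) = -5 + (c*c + c) = -5 + (c² + c) = -5 + (c + c²) = -5 + c + c²)
155 - 118*u(M(6, m(5, 4))) = 155 - 118*(-5 + 6 + 6²) = 155 - 118*(-5 + 6 + 36) = 155 - 118*37 = 155 - 4366 = -4211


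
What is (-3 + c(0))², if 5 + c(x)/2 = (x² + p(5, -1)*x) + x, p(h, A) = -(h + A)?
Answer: 169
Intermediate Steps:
p(h, A) = -A - h (p(h, A) = -(A + h) = -A - h)
c(x) = -10 - 6*x + 2*x² (c(x) = -10 + 2*((x² + (-1*(-1) - 1*5)*x) + x) = -10 + 2*((x² + (1 - 5)*x) + x) = -10 + 2*((x² - 4*x) + x) = -10 + 2*(x² - 3*x) = -10 + (-6*x + 2*x²) = -10 - 6*x + 2*x²)
(-3 + c(0))² = (-3 + (-10 - 6*0 + 2*0²))² = (-3 + (-10 + 0 + 2*0))² = (-3 + (-10 + 0 + 0))² = (-3 - 10)² = (-13)² = 169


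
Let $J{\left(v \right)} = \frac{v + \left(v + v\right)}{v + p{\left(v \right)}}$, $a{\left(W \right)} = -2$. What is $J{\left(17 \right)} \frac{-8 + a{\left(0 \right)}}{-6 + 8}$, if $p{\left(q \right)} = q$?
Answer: $- \frac{15}{2} \approx -7.5$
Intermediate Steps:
$J{\left(v \right)} = \frac{3}{2}$ ($J{\left(v \right)} = \frac{v + \left(v + v\right)}{v + v} = \frac{v + 2 v}{2 v} = 3 v \frac{1}{2 v} = \frac{3}{2}$)
$J{\left(17 \right)} \frac{-8 + a{\left(0 \right)}}{-6 + 8} = \frac{3 \frac{-8 - 2}{-6 + 8}}{2} = \frac{3 \left(- \frac{10}{2}\right)}{2} = \frac{3 \left(\left(-10\right) \frac{1}{2}\right)}{2} = \frac{3}{2} \left(-5\right) = - \frac{15}{2}$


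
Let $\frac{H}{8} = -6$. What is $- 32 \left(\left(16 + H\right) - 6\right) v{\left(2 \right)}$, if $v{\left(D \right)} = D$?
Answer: $2432$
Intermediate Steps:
$H = -48$ ($H = 8 \left(-6\right) = -48$)
$- 32 \left(\left(16 + H\right) - 6\right) v{\left(2 \right)} = - 32 \left(\left(16 - 48\right) - 6\right) 2 = - 32 \left(-32 - 6\right) 2 = \left(-32\right) \left(-38\right) 2 = 1216 \cdot 2 = 2432$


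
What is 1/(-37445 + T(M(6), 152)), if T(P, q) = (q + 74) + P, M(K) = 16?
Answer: -1/37203 ≈ -2.6880e-5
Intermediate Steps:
T(P, q) = 74 + P + q (T(P, q) = (74 + q) + P = 74 + P + q)
1/(-37445 + T(M(6), 152)) = 1/(-37445 + (74 + 16 + 152)) = 1/(-37445 + 242) = 1/(-37203) = -1/37203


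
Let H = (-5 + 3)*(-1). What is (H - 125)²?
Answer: 15129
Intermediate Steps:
H = 2 (H = -2*(-1) = 2)
(H - 125)² = (2 - 125)² = (-123)² = 15129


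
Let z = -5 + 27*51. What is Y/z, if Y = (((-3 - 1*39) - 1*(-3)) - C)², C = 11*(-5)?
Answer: 64/343 ≈ 0.18659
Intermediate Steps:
C = -55
z = 1372 (z = -5 + 1377 = 1372)
Y = 256 (Y = (((-3 - 1*39) - 1*(-3)) - 1*(-55))² = (((-3 - 39) + 3) + 55)² = ((-42 + 3) + 55)² = (-39 + 55)² = 16² = 256)
Y/z = 256/1372 = 256*(1/1372) = 64/343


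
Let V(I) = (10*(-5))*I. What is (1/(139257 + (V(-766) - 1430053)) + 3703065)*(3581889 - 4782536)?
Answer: -795527107747093519/178928 ≈ -4.4461e+12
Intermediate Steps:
V(I) = -50*I
(1/(139257 + (V(-766) - 1430053)) + 3703065)*(3581889 - 4782536) = (1/(139257 + (-50*(-766) - 1430053)) + 3703065)*(3581889 - 4782536) = (1/(139257 + (38300 - 1430053)) + 3703065)*(-1200647) = (1/(139257 - 1391753) + 3703065)*(-1200647) = (1/(-1252496) + 3703065)*(-1200647) = (-1/1252496 + 3703065)*(-1200647) = (4638074100239/1252496)*(-1200647) = -795527107747093519/178928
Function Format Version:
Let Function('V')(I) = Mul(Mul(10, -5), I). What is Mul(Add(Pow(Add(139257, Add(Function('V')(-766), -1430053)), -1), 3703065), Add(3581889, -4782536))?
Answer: Rational(-795527107747093519, 178928) ≈ -4.4461e+12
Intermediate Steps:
Function('V')(I) = Mul(-50, I)
Mul(Add(Pow(Add(139257, Add(Function('V')(-766), -1430053)), -1), 3703065), Add(3581889, -4782536)) = Mul(Add(Pow(Add(139257, Add(Mul(-50, -766), -1430053)), -1), 3703065), Add(3581889, -4782536)) = Mul(Add(Pow(Add(139257, Add(38300, -1430053)), -1), 3703065), -1200647) = Mul(Add(Pow(Add(139257, -1391753), -1), 3703065), -1200647) = Mul(Add(Pow(-1252496, -1), 3703065), -1200647) = Mul(Add(Rational(-1, 1252496), 3703065), -1200647) = Mul(Rational(4638074100239, 1252496), -1200647) = Rational(-795527107747093519, 178928)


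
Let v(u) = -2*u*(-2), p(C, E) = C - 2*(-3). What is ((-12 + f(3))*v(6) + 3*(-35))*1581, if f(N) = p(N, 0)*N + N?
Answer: 516987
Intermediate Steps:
p(C, E) = 6 + C (p(C, E) = C + 6 = 6 + C)
f(N) = N + N*(6 + N) (f(N) = (6 + N)*N + N = N*(6 + N) + N = N + N*(6 + N))
v(u) = 4*u
((-12 + f(3))*v(6) + 3*(-35))*1581 = ((-12 + 3*(7 + 3))*(4*6) + 3*(-35))*1581 = ((-12 + 3*10)*24 - 105)*1581 = ((-12 + 30)*24 - 105)*1581 = (18*24 - 105)*1581 = (432 - 105)*1581 = 327*1581 = 516987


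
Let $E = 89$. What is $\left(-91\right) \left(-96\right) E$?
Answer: $777504$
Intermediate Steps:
$\left(-91\right) \left(-96\right) E = \left(-91\right) \left(-96\right) 89 = 8736 \cdot 89 = 777504$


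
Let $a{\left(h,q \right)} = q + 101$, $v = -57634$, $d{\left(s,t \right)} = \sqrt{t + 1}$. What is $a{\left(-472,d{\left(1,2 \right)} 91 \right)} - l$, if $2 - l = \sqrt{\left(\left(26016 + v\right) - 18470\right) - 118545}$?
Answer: $99 + 91 \sqrt{3} + 3 i \sqrt{18737} \approx 256.62 + 410.65 i$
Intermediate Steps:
$d{\left(s,t \right)} = \sqrt{1 + t}$
$a{\left(h,q \right)} = 101 + q$
$l = 2 - 3 i \sqrt{18737}$ ($l = 2 - \sqrt{\left(\left(26016 - 57634\right) - 18470\right) - 118545} = 2 - \sqrt{\left(-31618 - 18470\right) - 118545} = 2 - \sqrt{-50088 - 118545} = 2 - \sqrt{-168633} = 2 - 3 i \sqrt{18737} \approx 2.0 - 410.65 i$)
$a{\left(-472,d{\left(1,2 \right)} 91 \right)} - l = \left(101 + \sqrt{1 + 2} \cdot 91\right) - \left(2 - 3 i \sqrt{18737}\right) = \left(101 + \sqrt{3} \cdot 91\right) - \left(2 - 3 i \sqrt{18737}\right) = \left(101 + 91 \sqrt{3}\right) - \left(2 - 3 i \sqrt{18737}\right) = 99 + 91 \sqrt{3} + 3 i \sqrt{18737}$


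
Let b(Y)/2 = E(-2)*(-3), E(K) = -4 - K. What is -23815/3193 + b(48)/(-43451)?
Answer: -1034823881/138739043 ≈ -7.4588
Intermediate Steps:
b(Y) = 12 (b(Y) = 2*((-4 - 1*(-2))*(-3)) = 2*((-4 + 2)*(-3)) = 2*(-2*(-3)) = 2*6 = 12)
-23815/3193 + b(48)/(-43451) = -23815/3193 + 12/(-43451) = -23815*1/3193 + 12*(-1/43451) = -23815/3193 - 12/43451 = -1034823881/138739043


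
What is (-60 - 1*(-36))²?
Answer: 576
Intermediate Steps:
(-60 - 1*(-36))² = (-60 + 36)² = (-24)² = 576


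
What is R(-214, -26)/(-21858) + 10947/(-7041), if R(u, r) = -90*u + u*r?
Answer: -69010885/25650363 ≈ -2.6904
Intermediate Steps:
R(u, r) = -90*u + r*u
R(-214, -26)/(-21858) + 10947/(-7041) = -214*(-90 - 26)/(-21858) + 10947/(-7041) = -214*(-116)*(-1/21858) + 10947*(-1/7041) = 24824*(-1/21858) - 3649/2347 = -12412/10929 - 3649/2347 = -69010885/25650363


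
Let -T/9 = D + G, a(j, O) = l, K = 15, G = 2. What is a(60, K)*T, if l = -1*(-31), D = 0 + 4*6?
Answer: -7254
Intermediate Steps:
D = 24 (D = 0 + 24 = 24)
l = 31
a(j, O) = 31
T = -234 (T = -9*(24 + 2) = -9*26 = -234)
a(60, K)*T = 31*(-234) = -7254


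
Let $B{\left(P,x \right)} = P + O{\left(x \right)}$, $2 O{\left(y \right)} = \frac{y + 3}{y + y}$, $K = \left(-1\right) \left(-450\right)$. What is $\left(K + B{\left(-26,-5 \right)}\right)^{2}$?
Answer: $\frac{17986081}{100} \approx 1.7986 \cdot 10^{5}$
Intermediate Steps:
$K = 450$
$O{\left(y \right)} = \frac{3 + y}{4 y}$ ($O{\left(y \right)} = \frac{\left(y + 3\right) \frac{1}{y + y}}{2} = \frac{\left(3 + y\right) \frac{1}{2 y}}{2} = \frac{\frac{1}{2} \frac{1}{y} \left(3 + y\right)}{2} = \frac{3 + y}{4 y}$)
$B{\left(P,x \right)} = P + \frac{3 + x}{4 x}$
$\left(K + B{\left(-26,-5 \right)}\right)^{2} = \left(450 + \left(\frac{1}{4} - 26 + \frac{3}{4 \left(-5\right)}\right)\right)^{2} = \left(450 + \left(\frac{1}{4} - 26 + \frac{3}{4} \left(- \frac{1}{5}\right)\right)\right)^{2} = \left(450 - \frac{259}{10}\right)^{2} = \left(\frac{4241}{10}\right)^{2} = \frac{17986081}{100}$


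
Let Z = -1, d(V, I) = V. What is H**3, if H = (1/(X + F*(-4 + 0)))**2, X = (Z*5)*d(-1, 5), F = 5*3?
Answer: 1/27680640625 ≈ 3.6126e-11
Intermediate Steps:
F = 15
X = 5 (X = -1*5*(-1) = -5*(-1) = 5)
H = 1/3025 (H = (1/(5 + 15*(-4 + 0)))**2 = (1/(5 + 15*(-4)))**2 = (1/(5 - 60))**2 = (1/(-55))**2 = (-1/55)**2 = 1/3025 ≈ 0.00033058)
H**3 = (1/3025)**3 = 1/27680640625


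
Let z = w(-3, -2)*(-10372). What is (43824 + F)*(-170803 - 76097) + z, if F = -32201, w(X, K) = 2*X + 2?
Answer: -2869677212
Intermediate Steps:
w(X, K) = 2 + 2*X
z = 41488 (z = (2 + 2*(-3))*(-10372) = (2 - 6)*(-10372) = -4*(-10372) = 41488)
(43824 + F)*(-170803 - 76097) + z = (43824 - 32201)*(-170803 - 76097) + 41488 = 11623*(-246900) + 41488 = -2869718700 + 41488 = -2869677212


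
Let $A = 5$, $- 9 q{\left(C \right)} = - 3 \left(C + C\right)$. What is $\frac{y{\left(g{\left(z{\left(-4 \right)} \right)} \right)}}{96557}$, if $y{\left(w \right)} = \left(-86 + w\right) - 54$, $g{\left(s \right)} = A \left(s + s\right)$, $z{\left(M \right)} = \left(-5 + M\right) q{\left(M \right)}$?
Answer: $\frac{100}{96557} \approx 0.0010357$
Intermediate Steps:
$q{\left(C \right)} = \frac{2 C}{3}$ ($q{\left(C \right)} = - \frac{\left(-3\right) \left(C + C\right)}{9} = - \frac{\left(-3\right) 2 C}{9} = - \frac{\left(-6\right) C}{9} = \frac{2 C}{3}$)
$z{\left(M \right)} = \frac{2 M \left(-5 + M\right)}{3}$ ($z{\left(M \right)} = \left(-5 + M\right) \frac{2 M}{3} = \frac{2 M \left(-5 + M\right)}{3}$)
$g{\left(s \right)} = 10 s$ ($g{\left(s \right)} = 5 \left(s + s\right) = 5 \cdot 2 s = 10 s$)
$y{\left(w \right)} = -140 + w$
$\frac{y{\left(g{\left(z{\left(-4 \right)} \right)} \right)}}{96557} = \frac{-140 + 10 \cdot \frac{2}{3} \left(-4\right) \left(-5 - 4\right)}{96557} = \left(-140 + 10 \cdot \frac{2}{3} \left(-4\right) \left(-9\right)\right) \frac{1}{96557} = \left(-140 + 10 \cdot 24\right) \frac{1}{96557} = \left(-140 + 240\right) \frac{1}{96557} = 100 \cdot \frac{1}{96557} = \frac{100}{96557}$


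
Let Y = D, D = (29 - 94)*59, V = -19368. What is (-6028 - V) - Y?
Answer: 17175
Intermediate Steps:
D = -3835 (D = -65*59 = -3835)
Y = -3835
(-6028 - V) - Y = (-6028 - 1*(-19368)) - 1*(-3835) = (-6028 + 19368) + 3835 = 13340 + 3835 = 17175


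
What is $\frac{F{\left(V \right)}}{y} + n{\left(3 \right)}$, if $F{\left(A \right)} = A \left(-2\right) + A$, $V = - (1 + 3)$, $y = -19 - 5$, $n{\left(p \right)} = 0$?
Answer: $- \frac{1}{6} \approx -0.16667$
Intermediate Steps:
$y = -24$ ($y = -19 - 5 = -24$)
$V = -4$ ($V = \left(-1\right) 4 = -4$)
$F{\left(A \right)} = - A$ ($F{\left(A \right)} = - 2 A + A = - A$)
$\frac{F{\left(V \right)}}{y} + n{\left(3 \right)} = \frac{\left(-1\right) \left(-4\right)}{-24} + 0 = 4 \left(- \frac{1}{24}\right) + 0 = - \frac{1}{6} + 0 = - \frac{1}{6}$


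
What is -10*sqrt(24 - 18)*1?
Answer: -10*sqrt(6) ≈ -24.495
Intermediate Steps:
-10*sqrt(24 - 18)*1 = -10*sqrt(6)*1 = -10*sqrt(6)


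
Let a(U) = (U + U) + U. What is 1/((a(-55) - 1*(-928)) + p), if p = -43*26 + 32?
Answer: -1/323 ≈ -0.0030960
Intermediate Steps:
a(U) = 3*U (a(U) = 2*U + U = 3*U)
p = -1086 (p = -1118 + 32 = -1086)
1/((a(-55) - 1*(-928)) + p) = 1/((3*(-55) - 1*(-928)) - 1086) = 1/((-165 + 928) - 1086) = 1/(763 - 1086) = 1/(-323) = -1/323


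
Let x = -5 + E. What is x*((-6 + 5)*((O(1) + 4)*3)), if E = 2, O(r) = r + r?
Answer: 54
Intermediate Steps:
O(r) = 2*r
x = -3 (x = -5 + 2 = -3)
x*((-6 + 5)*((O(1) + 4)*3)) = -3*(-6 + 5)*(2*1 + 4)*3 = -(-3)*(2 + 4)*3 = -(-3)*6*3 = -(-3)*18 = -3*(-18) = 54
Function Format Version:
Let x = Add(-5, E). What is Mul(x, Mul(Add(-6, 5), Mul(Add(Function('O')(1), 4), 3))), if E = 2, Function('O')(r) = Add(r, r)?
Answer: 54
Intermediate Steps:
Function('O')(r) = Mul(2, r)
x = -3 (x = Add(-5, 2) = -3)
Mul(x, Mul(Add(-6, 5), Mul(Add(Function('O')(1), 4), 3))) = Mul(-3, Mul(Add(-6, 5), Mul(Add(Mul(2, 1), 4), 3))) = Mul(-3, Mul(-1, Mul(Add(2, 4), 3))) = Mul(-3, Mul(-1, Mul(6, 3))) = Mul(-3, Mul(-1, 18)) = Mul(-3, -18) = 54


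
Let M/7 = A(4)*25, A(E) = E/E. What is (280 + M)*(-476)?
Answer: -216580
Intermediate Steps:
A(E) = 1
M = 175 (M = 7*(1*25) = 7*25 = 175)
(280 + M)*(-476) = (280 + 175)*(-476) = 455*(-476) = -216580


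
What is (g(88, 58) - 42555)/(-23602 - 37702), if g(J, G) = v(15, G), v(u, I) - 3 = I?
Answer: 21247/30652 ≈ 0.69317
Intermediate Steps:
v(u, I) = 3 + I
g(J, G) = 3 + G
(g(88, 58) - 42555)/(-23602 - 37702) = ((3 + 58) - 42555)/(-23602 - 37702) = (61 - 42555)/(-61304) = -42494*(-1/61304) = 21247/30652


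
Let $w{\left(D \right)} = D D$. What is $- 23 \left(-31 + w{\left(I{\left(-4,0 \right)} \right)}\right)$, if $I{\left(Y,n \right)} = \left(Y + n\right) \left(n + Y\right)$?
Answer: $-5175$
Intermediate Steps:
$I{\left(Y,n \right)} = \left(Y + n\right)^{2}$ ($I{\left(Y,n \right)} = \left(Y + n\right) \left(Y + n\right) = \left(Y + n\right)^{2}$)
$w{\left(D \right)} = D^{2}$
$- 23 \left(-31 + w{\left(I{\left(-4,0 \right)} \right)}\right) = - 23 \left(-31 + \left(\left(-4 + 0\right)^{2}\right)^{2}\right) = - 23 \left(-31 + \left(\left(-4\right)^{2}\right)^{2}\right) = - 23 \left(-31 + 16^{2}\right) = - 23 \left(-31 + 256\right) = \left(-23\right) 225 = -5175$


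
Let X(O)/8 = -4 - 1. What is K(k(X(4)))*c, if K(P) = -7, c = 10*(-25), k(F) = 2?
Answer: 1750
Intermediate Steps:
X(O) = -40 (X(O) = 8*(-4 - 1) = 8*(-5) = -40)
c = -250
K(k(X(4)))*c = -7*(-250) = 1750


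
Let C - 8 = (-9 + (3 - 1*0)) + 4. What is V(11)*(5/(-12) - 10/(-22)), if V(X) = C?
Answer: 5/22 ≈ 0.22727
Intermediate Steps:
C = 6 (C = 8 + ((-9 + (3 - 1*0)) + 4) = 8 + ((-9 + (3 + 0)) + 4) = 8 + ((-9 + 3) + 4) = 8 + (-6 + 4) = 8 - 2 = 6)
V(X) = 6
V(11)*(5/(-12) - 10/(-22)) = 6*(5/(-12) - 10/(-22)) = 6*(5*(-1/12) - 10*(-1/22)) = 6*(-5/12 + 5/11) = 6*(5/132) = 5/22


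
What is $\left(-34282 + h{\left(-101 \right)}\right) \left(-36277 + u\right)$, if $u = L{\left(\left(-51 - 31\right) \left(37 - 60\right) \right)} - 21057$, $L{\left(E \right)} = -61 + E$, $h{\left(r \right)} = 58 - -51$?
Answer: $1896909057$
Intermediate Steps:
$h{\left(r \right)} = 109$ ($h{\left(r \right)} = 58 + 51 = 109$)
$u = -19232$ ($u = \left(-61 + \left(-51 - 31\right) \left(37 - 60\right)\right) - 21057 = \left(-61 - -1886\right) - 21057 = \left(-61 + 1886\right) - 21057 = 1825 - 21057 = -19232$)
$\left(-34282 + h{\left(-101 \right)}\right) \left(-36277 + u\right) = \left(-34282 + 109\right) \left(-36277 - 19232\right) = \left(-34173\right) \left(-55509\right) = 1896909057$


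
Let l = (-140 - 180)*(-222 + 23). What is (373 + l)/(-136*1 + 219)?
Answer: 64053/83 ≈ 771.72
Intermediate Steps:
l = 63680 (l = -320*(-199) = 63680)
(373 + l)/(-136*1 + 219) = (373 + 63680)/(-136*1 + 219) = 64053/(-136 + 219) = 64053/83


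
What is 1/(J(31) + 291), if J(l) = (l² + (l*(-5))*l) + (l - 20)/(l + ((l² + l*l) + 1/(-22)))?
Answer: -42965/152654403 ≈ -0.00028145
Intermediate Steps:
J(l) = -4*l² + (-20 + l)/(-1/22 + l + 2*l²) (J(l) = (l² + (-5*l)*l) + (-20 + l)/(l + ((l² + l²) - 1/22)) = (l² - 5*l²) + (-20 + l)/(l + (2*l² - 1/22)) = -4*l² + (-20 + l)/(l + (-1/22 + 2*l²)) = -4*l² + (-20 + l)/(-1/22 + l + 2*l²))
1/(J(31) + 291) = 1/(2*(-220 - 88*31⁴ - 44*31³ + 2*31² + 11*31)/(-1 + 22*31 + 44*31²) + 291) = 1/(2*(-220 - 88*923521 - 44*29791 + 2*961 + 341)/(-1 + 682 + 44*961) + 291) = 1/(2*(-220 - 81269848 - 1310804 + 1922 + 341)/(-1 + 682 + 42284) + 291) = 1/(2*(-82578609)/42965 + 291) = 1/(2*(1/42965)*(-82578609) + 291) = 1/(-165157218/42965 + 291) = 1/(-152654403/42965) = -42965/152654403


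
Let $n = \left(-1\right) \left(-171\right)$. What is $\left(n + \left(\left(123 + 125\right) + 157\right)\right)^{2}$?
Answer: $331776$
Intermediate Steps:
$n = 171$
$\left(n + \left(\left(123 + 125\right) + 157\right)\right)^{2} = \left(171 + \left(\left(123 + 125\right) + 157\right)\right)^{2} = \left(171 + \left(248 + 157\right)\right)^{2} = \left(171 + 405\right)^{2} = 576^{2} = 331776$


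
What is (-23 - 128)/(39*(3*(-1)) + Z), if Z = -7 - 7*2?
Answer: 151/138 ≈ 1.0942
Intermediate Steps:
Z = -21 (Z = -7 - 14 = -21)
(-23 - 128)/(39*(3*(-1)) + Z) = (-23 - 128)/(39*(3*(-1)) - 21) = -151/(39*(-3) - 21) = -151/(-117 - 21) = -151/(-138) = -151*(-1/138) = 151/138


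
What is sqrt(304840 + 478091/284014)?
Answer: sqrt(24589734971965914)/284014 ≈ 552.13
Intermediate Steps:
sqrt(304840 + 478091/284014) = sqrt(86579305851/284014) = sqrt(24589734971965914)/284014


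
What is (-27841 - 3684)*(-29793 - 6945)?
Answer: 1158165450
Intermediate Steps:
(-27841 - 3684)*(-29793 - 6945) = -31525*(-36738) = 1158165450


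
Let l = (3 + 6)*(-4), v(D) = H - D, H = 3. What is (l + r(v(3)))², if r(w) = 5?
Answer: 961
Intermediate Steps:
v(D) = 3 - D
l = -36 (l = 9*(-4) = -36)
(l + r(v(3)))² = (-36 + 5)² = (-31)² = 961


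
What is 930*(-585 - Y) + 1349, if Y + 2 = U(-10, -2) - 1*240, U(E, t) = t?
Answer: -315781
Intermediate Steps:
Y = -244 (Y = -2 + (-2 - 1*240) = -2 + (-2 - 240) = -2 - 242 = -244)
930*(-585 - Y) + 1349 = 930*(-585 - 1*(-244)) + 1349 = 930*(-585 + 244) + 1349 = 930*(-341) + 1349 = -317130 + 1349 = -315781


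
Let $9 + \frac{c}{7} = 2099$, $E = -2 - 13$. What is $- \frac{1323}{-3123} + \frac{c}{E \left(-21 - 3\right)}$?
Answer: $\frac{512953}{12492} \approx 41.063$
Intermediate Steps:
$E = -15$ ($E = -2 - 13 = -15$)
$c = 14630$ ($c = -63 + 7 \cdot 2099 = -63 + 14693 = 14630$)
$- \frac{1323}{-3123} + \frac{c}{E \left(-21 - 3\right)} = - \frac{1323}{-3123} + \frac{14630}{\left(-15\right) \left(-21 - 3\right)} = \left(-1323\right) \left(- \frac{1}{3123}\right) + \frac{14630}{\left(-15\right) \left(-24\right)} = \frac{147}{347} + \frac{14630}{360} = \frac{147}{347} + 14630 \cdot \frac{1}{360} = \frac{147}{347} + \frac{1463}{36} = \frac{512953}{12492}$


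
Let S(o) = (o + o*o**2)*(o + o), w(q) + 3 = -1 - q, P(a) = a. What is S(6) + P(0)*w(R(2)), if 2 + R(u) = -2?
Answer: 2664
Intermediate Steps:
R(u) = -4 (R(u) = -2 - 2 = -4)
w(q) = -4 - q (w(q) = -3 + (-1 - q) = -4 - q)
S(o) = 2*o*(o + o**3) (S(o) = (o + o**3)*(2*o) = 2*o*(o + o**3))
S(6) + P(0)*w(R(2)) = 2*6**2*(1 + 6**2) + 0*(-4 - 1*(-4)) = 2*36*(1 + 36) + 0*(-4 + 4) = 2*36*37 + 0*0 = 2664 + 0 = 2664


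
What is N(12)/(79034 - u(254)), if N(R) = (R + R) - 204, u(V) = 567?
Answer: -180/78467 ≈ -0.0022940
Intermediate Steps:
N(R) = -204 + 2*R (N(R) = 2*R - 204 = -204 + 2*R)
N(12)/(79034 - u(254)) = (-204 + 2*12)/(79034 - 1*567) = (-204 + 24)/(79034 - 567) = -180/78467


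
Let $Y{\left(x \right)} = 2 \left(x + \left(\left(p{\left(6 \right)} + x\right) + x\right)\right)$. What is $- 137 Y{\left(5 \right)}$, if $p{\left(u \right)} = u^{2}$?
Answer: $-13974$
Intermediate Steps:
$Y{\left(x \right)} = 72 + 6 x$ ($Y{\left(x \right)} = 2 \left(x + \left(\left(6^{2} + x\right) + x\right)\right) = 2 \left(x + \left(\left(36 + x\right) + x\right)\right) = 2 \left(x + \left(36 + 2 x\right)\right) = 2 \left(36 + 3 x\right) = 72 + 6 x$)
$- 137 Y{\left(5 \right)} = - 137 \left(72 + 6 \cdot 5\right) = - 137 \left(72 + 30\right) = \left(-137\right) 102 = -13974$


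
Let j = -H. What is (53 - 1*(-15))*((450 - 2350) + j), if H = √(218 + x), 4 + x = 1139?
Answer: -129200 - 68*√1353 ≈ -1.3170e+5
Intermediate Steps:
x = 1135 (x = -4 + 1139 = 1135)
H = √1353 (H = √(218 + 1135) = √1353 ≈ 36.783)
j = -√1353 ≈ -36.783
(53 - 1*(-15))*((450 - 2350) + j) = (53 - 1*(-15))*((450 - 2350) - √1353) = (53 + 15)*(-1900 - √1353) = 68*(-1900 - √1353) = -129200 - 68*√1353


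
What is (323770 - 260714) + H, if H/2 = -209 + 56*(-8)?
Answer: 61742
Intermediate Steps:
H = -1314 (H = 2*(-209 + 56*(-8)) = 2*(-209 - 448) = 2*(-657) = -1314)
(323770 - 260714) + H = (323770 - 260714) - 1314 = 63056 - 1314 = 61742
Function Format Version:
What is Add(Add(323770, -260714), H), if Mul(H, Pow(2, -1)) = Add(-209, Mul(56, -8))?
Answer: 61742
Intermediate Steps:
H = -1314 (H = Mul(2, Add(-209, Mul(56, -8))) = Mul(2, Add(-209, -448)) = Mul(2, -657) = -1314)
Add(Add(323770, -260714), H) = Add(Add(323770, -260714), -1314) = Add(63056, -1314) = 61742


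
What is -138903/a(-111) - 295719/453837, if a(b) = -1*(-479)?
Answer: -21060323404/72462641 ≈ -290.64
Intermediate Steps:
a(b) = 479
-138903/a(-111) - 295719/453837 = -138903/479 - 295719/453837 = -138903*1/479 - 295719*1/453837 = -138903/479 - 98573/151279 = -21060323404/72462641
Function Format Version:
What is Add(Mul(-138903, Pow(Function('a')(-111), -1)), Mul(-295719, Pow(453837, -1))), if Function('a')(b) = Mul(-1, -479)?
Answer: Rational(-21060323404, 72462641) ≈ -290.64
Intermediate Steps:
Function('a')(b) = 479
Add(Mul(-138903, Pow(Function('a')(-111), -1)), Mul(-295719, Pow(453837, -1))) = Add(Mul(-138903, Pow(479, -1)), Mul(-295719, Pow(453837, -1))) = Add(Mul(-138903, Rational(1, 479)), Mul(-295719, Rational(1, 453837))) = Add(Rational(-138903, 479), Rational(-98573, 151279)) = Rational(-21060323404, 72462641)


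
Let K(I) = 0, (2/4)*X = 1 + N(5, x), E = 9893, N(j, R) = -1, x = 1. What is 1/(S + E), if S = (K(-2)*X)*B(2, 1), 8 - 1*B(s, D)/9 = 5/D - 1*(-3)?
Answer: 1/9893 ≈ 0.00010108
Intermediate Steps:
X = 0 (X = 2*(1 - 1) = 2*0 = 0)
B(s, D) = 45 - 45/D (B(s, D) = 72 - 9*(5/D - 1*(-3)) = 72 - 9*(5/D + 3) = 72 - 9*(3 + 5/D) = 72 + (-27 - 45/D) = 45 - 45/D)
S = 0 (S = (0*0)*(45 - 45/1) = 0*(45 - 45*1) = 0*(45 - 45) = 0*0 = 0)
1/(S + E) = 1/(0 + 9893) = 1/9893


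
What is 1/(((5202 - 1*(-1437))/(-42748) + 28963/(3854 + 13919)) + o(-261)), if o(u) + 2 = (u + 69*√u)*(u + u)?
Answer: 78643424746475582020748/206163192487109674493541736993 + 62372612019518569095264*I*√29/206163192487109674493541736993 ≈ 3.8146e-7 + 1.6292e-6*I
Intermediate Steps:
o(u) = -2 + 2*u*(u + 69*√u) (o(u) = -2 + (u + 69*√u)*(u + u) = -2 + (u + 69*√u)*(2*u) = -2 + 2*u*(u + 69*√u))
1/(((5202 - 1*(-1437))/(-42748) + 28963/(3854 + 13919)) + o(-261)) = 1/(((5202 - 1*(-1437))/(-42748) + 28963/(3854 + 13919)) + (-2 + 2*(-261)² + 138*(-261)^(3/2))) = 1/(((5202 + 1437)*(-1/42748) + 28963/17773) + (-2 + 2*68121 + 138*(-783*I*√29))) = 1/((6639*(-1/42748) + 28963*(1/17773)) + (-2 + 136242 - 108054*I*√29)) = 1/((-6639/42748 + 28963/17773) + (136240 - 108054*I*√29)) = 1/(1120115377/759760204 + (136240 - 108054*I*√29)) = 1/(103510850308337/759760204 - 108054*I*√29)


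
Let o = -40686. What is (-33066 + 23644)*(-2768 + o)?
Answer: 409423588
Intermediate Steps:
(-33066 + 23644)*(-2768 + o) = (-33066 + 23644)*(-2768 - 40686) = -9422*(-43454) = 409423588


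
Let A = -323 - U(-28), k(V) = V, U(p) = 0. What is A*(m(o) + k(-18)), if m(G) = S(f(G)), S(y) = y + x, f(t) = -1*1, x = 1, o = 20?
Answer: 5814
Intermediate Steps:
f(t) = -1
A = -323 (A = -323 - 1*0 = -323 + 0 = -323)
S(y) = 1 + y (S(y) = y + 1 = 1 + y)
m(G) = 0 (m(G) = 1 - 1 = 0)
A*(m(o) + k(-18)) = -323*(0 - 18) = -323*(-18) = 5814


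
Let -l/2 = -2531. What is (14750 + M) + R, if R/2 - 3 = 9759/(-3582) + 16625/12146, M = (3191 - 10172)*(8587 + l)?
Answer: -345405170693797/3625581 ≈ -9.5269e+7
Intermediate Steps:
l = 5062 (l = -2*(-2531) = 5062)
M = -95283669 (M = (3191 - 10172)*(8587 + 5062) = -6981*13649 = -95283669)
R = 11923142/3625581 (R = 6 + 2*(9759/(-3582) + 16625/12146) = 6 + 2*(9759*(-1/3582) + 16625*(1/12146)) = 6 + 2*(-3253/1194 + 16625/12146) = 6 + 2*(-4915172/3625581) = 6 - 9830344/3625581 = 11923142/3625581 ≈ 3.2886)
(14750 + M) + R = (14750 - 95283669) + 11923142/3625581 = -95268919 + 11923142/3625581 = -345405170693797/3625581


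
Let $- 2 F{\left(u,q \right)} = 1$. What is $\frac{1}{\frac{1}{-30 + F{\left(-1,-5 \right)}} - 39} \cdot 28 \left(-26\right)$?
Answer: $\frac{44408}{2381} \approx 18.651$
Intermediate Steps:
$F{\left(u,q \right)} = - \frac{1}{2}$ ($F{\left(u,q \right)} = \left(- \frac{1}{2}\right) 1 = - \frac{1}{2}$)
$\frac{1}{\frac{1}{-30 + F{\left(-1,-5 \right)}} - 39} \cdot 28 \left(-26\right) = \frac{1}{\frac{1}{-30 - \frac{1}{2}} - 39} \cdot 28 \left(-26\right) = \frac{1}{\frac{1}{- \frac{61}{2}} - 39} \cdot 28 \left(-26\right) = \frac{1}{- \frac{2}{61} - 39} \cdot 28 \left(-26\right) = \frac{1}{- \frac{2381}{61}} \cdot 28 \left(-26\right) = \left(- \frac{61}{2381}\right) 28 \left(-26\right) = \left(- \frac{1708}{2381}\right) \left(-26\right) = \frac{44408}{2381}$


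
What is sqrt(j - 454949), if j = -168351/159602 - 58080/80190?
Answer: I*sqrt(8448285850695419154)/4309254 ≈ 674.5*I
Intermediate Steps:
j = -68999245/38783286 (j = -168351*1/159602 - 58080*1/80190 = -168351/159602 - 176/243 = -68999245/38783286 ≈ -1.7791)
sqrt(j - 454949) = sqrt(-68999245/38783286 - 454949) = sqrt(-17644486181659/38783286) = I*sqrt(8448285850695419154)/4309254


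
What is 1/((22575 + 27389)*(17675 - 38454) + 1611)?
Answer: -1/1038200345 ≈ -9.6320e-10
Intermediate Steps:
1/((22575 + 27389)*(17675 - 38454) + 1611) = 1/(49964*(-20779) + 1611) = 1/(-1038201956 + 1611) = 1/(-1038200345) = -1/1038200345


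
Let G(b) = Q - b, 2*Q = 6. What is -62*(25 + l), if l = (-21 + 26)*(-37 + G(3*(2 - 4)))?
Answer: 7130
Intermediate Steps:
Q = 3 (Q = (½)*6 = 3)
G(b) = 3 - b
l = -140 (l = (-21 + 26)*(-37 + (3 - 3*(2 - 4))) = 5*(-37 + (3 - 3*(-2))) = 5*(-37 + (3 - 1*(-6))) = 5*(-37 + (3 + 6)) = 5*(-37 + 9) = 5*(-28) = -140)
-62*(25 + l) = -62*(25 - 140) = -62*(-115) = 7130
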